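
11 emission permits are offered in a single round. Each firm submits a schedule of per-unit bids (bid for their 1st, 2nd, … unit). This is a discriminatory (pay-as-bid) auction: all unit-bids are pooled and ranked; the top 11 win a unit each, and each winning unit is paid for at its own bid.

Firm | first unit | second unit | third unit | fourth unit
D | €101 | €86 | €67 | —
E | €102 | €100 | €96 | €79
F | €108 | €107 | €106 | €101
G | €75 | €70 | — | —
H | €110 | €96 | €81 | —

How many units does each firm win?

Pooled unit-bids ranked (top 11): 110 (H-1), 108 (F-1), 107 (F-2), 106 (F-3), 102 (E-1), 101 (D-1), 101 (F-4), 100 (E-2), 96 (E-3), 96 (H-2), 86 (D-2)
Next rejected bid: €81 (not a price — pay-as-bid).
Allocation: D 2, E 3, F 4, H 2.

D 2, E 3, F 4, H 2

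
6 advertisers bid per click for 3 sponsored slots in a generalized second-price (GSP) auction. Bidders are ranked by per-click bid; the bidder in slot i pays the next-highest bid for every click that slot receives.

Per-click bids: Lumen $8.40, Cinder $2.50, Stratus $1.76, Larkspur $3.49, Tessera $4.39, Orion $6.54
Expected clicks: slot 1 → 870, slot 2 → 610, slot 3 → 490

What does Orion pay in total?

Orion pays $2677.90

Sorting advertisers: $8.40 (Lumen) > $6.54 (Orion) > $4.39 (Tessera) > $3.49 (Larkspur) > …
Orion holds slot 2 → pays next bid $4.39 × 610 clicks = $2677.90.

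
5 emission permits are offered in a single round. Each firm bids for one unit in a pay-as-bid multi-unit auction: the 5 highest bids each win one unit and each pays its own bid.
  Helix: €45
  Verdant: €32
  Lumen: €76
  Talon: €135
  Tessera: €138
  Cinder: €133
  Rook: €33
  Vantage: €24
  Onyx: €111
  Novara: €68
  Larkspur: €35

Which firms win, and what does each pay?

Bids ranked high→low: 138 (Tessera), 135 (Talon), 133 (Cinder), 111 (Onyx), 76 (Lumen), 68 (Novara), 45 (Helix), …
Winners (5 units): Tessera, Talon, Cinder, Onyx, Lumen.
Each winner pays its own bid: Tessera €138, Talon €135, Cinder €133, Onyx €111, Lumen €76.

Tessera €138, Talon €135, Cinder €133, Onyx €111, Lumen €76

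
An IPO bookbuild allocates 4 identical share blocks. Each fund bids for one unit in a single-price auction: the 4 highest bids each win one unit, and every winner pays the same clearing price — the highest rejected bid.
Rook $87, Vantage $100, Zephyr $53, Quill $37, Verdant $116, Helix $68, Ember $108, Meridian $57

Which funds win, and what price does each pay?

Ordering the bids: 116 (Verdant), 108 (Ember), 100 (Vantage), 87 (Rook), 68 (Helix), 57 (Meridian), …
The 4 highest are Verdant, Ember, Vantage, Rook.
Highest unsuccessful bid: $68 → clearing price.

Verdant, Ember, Vantage, Rook; each pays $68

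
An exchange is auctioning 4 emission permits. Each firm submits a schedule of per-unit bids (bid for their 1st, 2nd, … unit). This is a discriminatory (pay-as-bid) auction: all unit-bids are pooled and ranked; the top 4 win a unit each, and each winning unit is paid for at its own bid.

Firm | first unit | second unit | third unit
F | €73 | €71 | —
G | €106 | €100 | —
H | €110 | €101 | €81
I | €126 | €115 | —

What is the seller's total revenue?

Pooled unit-bids ranked (top 4): 126 (I-1), 115 (I-2), 110 (H-1), 106 (G-1)
Next rejected bid: €101 (not a price — pay-as-bid).
Each winning unit pays its own bid.
Revenue = 126 + 115 + 110 + 106 = €457.

Total revenue: €457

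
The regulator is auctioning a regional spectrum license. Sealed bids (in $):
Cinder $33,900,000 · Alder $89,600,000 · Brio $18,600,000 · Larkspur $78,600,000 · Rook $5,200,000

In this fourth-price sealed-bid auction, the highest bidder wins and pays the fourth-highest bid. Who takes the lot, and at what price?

Alder pays $18,600,000

Sorting bids: 89,600,000 (Alder) > 78,600,000 (Larkspur) > 33,900,000 (Cinder) > 18,600,000 (Brio) > 5,200,000 (Rook)
Alder wins; payment is bid #4 in the ranking = $18,600,000.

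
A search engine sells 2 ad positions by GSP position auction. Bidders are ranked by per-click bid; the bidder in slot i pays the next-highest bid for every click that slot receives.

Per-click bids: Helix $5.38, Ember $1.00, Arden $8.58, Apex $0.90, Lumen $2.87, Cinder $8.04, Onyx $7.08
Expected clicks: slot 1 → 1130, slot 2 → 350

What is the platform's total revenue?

Ranked by bid: $8.58 (Arden) > $8.04 (Cinder) > $7.08 (Onyx) > …
Slot 1: Arden pays $8.04 × 1130 = $9085.20
Slot 2: Cinder pays $7.08 × 350 = $2478.00
Total = $11563.20

Total revenue: $11563.20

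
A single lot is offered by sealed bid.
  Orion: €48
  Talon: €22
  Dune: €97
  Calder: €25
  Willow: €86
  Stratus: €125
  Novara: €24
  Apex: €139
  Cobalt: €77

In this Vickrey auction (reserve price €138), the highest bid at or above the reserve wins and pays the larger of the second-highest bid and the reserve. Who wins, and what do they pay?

Apex pays €138

Bids in order: 139 (Apex) > 125 (Stratus) > 97 (Dune) > 86 (Willow) > 77 (Cobalt) > 48 (Orion) > …
Apex has the top bid at or above the reserve (€139).
max(second-highest €125, reserve €138) = €138.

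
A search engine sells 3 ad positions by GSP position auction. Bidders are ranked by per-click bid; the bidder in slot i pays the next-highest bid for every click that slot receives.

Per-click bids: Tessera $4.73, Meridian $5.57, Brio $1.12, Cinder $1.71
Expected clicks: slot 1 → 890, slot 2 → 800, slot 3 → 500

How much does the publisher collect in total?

Total revenue: $6137.70

Sorting advertisers: $5.57 (Meridian) > $4.73 (Tessera) > $1.71 (Cinder) > $1.12 (Brio)
Slot 1: Meridian pays $4.73 × 890 = $4209.70
Slot 2: Tessera pays $1.71 × 800 = $1368.00
Slot 3: Cinder pays $1.12 × 500 = $560.00
Total = $6137.70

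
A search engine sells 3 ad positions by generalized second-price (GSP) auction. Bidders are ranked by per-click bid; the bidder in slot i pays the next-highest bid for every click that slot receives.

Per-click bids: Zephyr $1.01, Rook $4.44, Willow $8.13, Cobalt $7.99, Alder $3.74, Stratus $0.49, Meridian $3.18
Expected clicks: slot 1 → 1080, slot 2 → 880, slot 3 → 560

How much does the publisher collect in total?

Total revenue: $14630.80

Ranked by bid: $8.13 (Willow) > $7.99 (Cobalt) > $4.44 (Rook) > $3.74 (Alder) > …
Slot 1: Willow pays $7.99 × 1080 = $8629.20
Slot 2: Cobalt pays $4.44 × 880 = $3907.20
Slot 3: Rook pays $3.74 × 560 = $2094.40
Total = $14630.80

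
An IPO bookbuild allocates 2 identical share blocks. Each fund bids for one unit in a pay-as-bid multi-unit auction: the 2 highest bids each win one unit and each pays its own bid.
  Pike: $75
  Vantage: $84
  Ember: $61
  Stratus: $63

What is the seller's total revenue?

Total revenue: $159

Bids ranked high→low: 84 (Vantage), 75 (Pike), 63 (Stratus), 61 (Ember)
The 2 highest are Vantage, Pike.
Total revenue = 84 + 75 = $159.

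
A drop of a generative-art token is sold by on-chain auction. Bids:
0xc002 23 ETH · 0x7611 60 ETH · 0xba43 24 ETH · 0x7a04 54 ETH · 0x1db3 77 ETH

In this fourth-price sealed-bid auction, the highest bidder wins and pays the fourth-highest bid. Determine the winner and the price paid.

0x1db3 pays 24 ETH

Sorting bids: 77 (0x1db3) > 60 (0x7611) > 54 (0x7a04) > 24 (0xba43) > 23 (0xc002)
0x1db3 is highest; pays the fourth-highest bid, 24 ETH.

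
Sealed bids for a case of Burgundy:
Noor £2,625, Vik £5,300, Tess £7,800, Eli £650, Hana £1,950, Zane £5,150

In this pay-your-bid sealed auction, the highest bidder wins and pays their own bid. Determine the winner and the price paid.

Sorting bids: 7,800 (Tess) > 5,300 (Vik) > 5,150 (Zane) > 2,625 (Noor) > 1,950 (Hana) > 650 (Eli)
Tess is highest → pays own bid, £7,800.

Tess pays £7,800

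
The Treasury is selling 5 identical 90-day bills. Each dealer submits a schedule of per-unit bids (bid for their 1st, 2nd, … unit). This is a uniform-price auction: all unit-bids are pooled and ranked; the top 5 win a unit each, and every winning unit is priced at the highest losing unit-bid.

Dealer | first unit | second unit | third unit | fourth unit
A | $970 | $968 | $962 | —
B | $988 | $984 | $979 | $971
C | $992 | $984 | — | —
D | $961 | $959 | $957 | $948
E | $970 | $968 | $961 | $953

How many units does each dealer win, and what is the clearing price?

All unit-bids, highest first — top 5: 992 (C-1), 988 (B-1), 984 (B-2), 984 (C-2), 979 (B-3)
The (k+1)-th unit-bid is $971.
Allocation: B 3, C 2.

B 3, C 2; clearing price $971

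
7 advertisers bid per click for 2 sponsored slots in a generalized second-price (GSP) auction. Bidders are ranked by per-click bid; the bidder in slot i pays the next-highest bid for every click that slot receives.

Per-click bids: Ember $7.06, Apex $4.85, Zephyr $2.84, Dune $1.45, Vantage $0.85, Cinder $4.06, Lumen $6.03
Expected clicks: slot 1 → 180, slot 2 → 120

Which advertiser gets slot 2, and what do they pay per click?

Per-click bids in order: $7.06 (Ember) > $6.03 (Lumen) > $4.85 (Apex) > …
Slot 2 goes to the second-ranked bidder, Lumen, who pays the next bid down: $4.85/click.

Lumen; $4.85 per click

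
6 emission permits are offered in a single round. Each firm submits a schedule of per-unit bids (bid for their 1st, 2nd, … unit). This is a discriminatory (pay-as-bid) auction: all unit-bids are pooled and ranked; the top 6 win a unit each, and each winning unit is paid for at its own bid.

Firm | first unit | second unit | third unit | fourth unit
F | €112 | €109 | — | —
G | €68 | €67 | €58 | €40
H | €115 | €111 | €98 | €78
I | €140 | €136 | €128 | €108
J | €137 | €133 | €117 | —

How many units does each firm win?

All unit-bids, highest first — top 6: 140 (I-1), 137 (J-1), 136 (I-2), 133 (J-2), 128 (I-3), 117 (J-3)
Next rejected bid: €115 (not a price — pay-as-bid).
Allocation: I 3, J 3.

I 3, J 3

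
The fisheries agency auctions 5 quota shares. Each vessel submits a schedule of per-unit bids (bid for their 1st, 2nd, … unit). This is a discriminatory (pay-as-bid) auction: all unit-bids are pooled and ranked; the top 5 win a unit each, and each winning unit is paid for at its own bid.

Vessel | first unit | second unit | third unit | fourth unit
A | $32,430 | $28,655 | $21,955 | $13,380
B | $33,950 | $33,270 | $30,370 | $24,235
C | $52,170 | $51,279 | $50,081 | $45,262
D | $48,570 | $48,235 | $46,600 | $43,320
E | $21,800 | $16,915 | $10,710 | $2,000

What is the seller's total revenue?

Pooled unit-bids ranked (top 5): 52,170 (C-1), 51,279 (C-2), 50,081 (C-3), 48,570 (D-1), 48,235 (D-2)
Next rejected bid: $46,600 (not a price — pay-as-bid).
Each winning unit pays its own bid.
Revenue = 52,170 + 51,279 + 50,081 + 48,570 + 48,235 = $250,335.

Total revenue: $250,335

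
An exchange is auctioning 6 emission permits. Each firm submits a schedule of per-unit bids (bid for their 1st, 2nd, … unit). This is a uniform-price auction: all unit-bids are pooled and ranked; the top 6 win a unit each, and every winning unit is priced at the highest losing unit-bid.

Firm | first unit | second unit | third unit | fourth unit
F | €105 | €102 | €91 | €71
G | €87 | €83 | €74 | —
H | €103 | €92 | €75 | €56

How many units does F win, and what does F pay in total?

F: 3 units, pays €249

Merging the schedules and taking the best 6: 105 (F-1), 103 (H-1), 102 (F-2), 92 (H-2), 91 (F-3), 87 (G-1)
First bid not allocated: €83.
F wins 3 unit(s) at €83 each.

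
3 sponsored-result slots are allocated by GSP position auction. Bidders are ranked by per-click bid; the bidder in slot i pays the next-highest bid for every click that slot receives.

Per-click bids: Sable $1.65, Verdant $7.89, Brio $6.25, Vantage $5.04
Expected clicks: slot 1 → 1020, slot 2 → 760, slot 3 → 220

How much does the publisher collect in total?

Total revenue: $10568.40

Sorting advertisers: $7.89 (Verdant) > $6.25 (Brio) > $5.04 (Vantage) > $1.65 (Sable)
Slot 1: Verdant pays $6.25 × 1020 = $6375.00
Slot 2: Brio pays $5.04 × 760 = $3830.40
Slot 3: Vantage pays $1.65 × 220 = $363.00
Total = $10568.40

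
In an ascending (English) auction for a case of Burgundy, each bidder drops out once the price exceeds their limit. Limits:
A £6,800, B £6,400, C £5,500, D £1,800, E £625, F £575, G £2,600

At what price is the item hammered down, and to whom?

A wins at £6,400

Rule: the price rises until one bidder remains; the winner pays the price at which the last rival dropped out.
Sorting limits: 6,800 (A) > 6,400 (B) > 5,500 (C) > 2,600 (G) > 1,800 (D) > 625 (E) > …
B is the last rival to drop out, at £6,400; A remains and wins at that price.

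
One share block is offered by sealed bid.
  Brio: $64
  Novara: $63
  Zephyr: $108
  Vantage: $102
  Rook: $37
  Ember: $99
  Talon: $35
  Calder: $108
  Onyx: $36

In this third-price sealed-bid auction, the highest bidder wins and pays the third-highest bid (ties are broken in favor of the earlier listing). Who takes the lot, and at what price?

Zephyr pays $102

Bids ranked: 108 (Zephyr) > 108 (Calder) > 102 (Vantage) > 99 (Ember) > 64 (Brio) > 63 (Novara) > …
Tie at $108 → Zephyr wins by tie-break.
Zephyr is highest; pays the third-highest bid, $102.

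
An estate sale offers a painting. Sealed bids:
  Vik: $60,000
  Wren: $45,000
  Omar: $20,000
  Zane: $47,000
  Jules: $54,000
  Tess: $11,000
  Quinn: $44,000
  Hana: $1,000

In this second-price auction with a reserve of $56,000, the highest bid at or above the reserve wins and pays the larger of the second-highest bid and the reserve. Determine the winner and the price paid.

Vik pays $56,000

Sorting bids: 60,000 (Vik) > 54,000 (Jules) > 47,000 (Zane) > 45,000 (Wren) > 44,000 (Quinn) > 20,000 (Omar) > …
Highest eligible bid: Vik at $60,000.
Second-highest bid $54,000 is below the reserve $56,000, so the reserve binds → payment $56,000.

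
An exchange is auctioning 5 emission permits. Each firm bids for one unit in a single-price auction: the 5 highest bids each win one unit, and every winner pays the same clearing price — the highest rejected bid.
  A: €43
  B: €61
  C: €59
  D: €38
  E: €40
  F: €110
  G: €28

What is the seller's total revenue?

Total revenue: €190

Sorting: 110 (F), 61 (B), 59 (C), 43 (A), 40 (E), 38 (D), 28 (G)
The 5 highest are F, B, C, A, E.
First losing bid is D's €38, which sets the uniform price.
Total revenue = 5 × €38 = €190.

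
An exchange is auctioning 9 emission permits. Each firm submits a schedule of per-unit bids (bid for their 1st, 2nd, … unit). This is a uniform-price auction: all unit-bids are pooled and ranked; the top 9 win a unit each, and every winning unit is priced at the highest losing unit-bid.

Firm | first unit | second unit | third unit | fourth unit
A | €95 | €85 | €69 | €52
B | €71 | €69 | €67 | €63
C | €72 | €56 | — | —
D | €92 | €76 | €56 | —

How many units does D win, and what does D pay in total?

D: 2 units, pays €126

Pooled unit-bids ranked (top 9): 95 (A-1), 92 (D-1), 85 (A-2), 76 (D-2), 72 (C-1), 71 (B-1), 69 (A-3), 69 (B-2), 67 (B-3)
First bid not allocated: €63.
D wins 2 unit(s) at €63 each.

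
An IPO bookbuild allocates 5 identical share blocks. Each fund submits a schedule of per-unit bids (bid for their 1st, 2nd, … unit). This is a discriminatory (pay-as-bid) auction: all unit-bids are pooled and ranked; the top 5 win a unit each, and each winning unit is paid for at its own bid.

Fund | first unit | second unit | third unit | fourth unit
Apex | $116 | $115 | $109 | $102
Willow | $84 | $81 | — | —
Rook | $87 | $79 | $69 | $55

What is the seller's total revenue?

Total revenue: $529

Merging the schedules and taking the best 5: 116 (Apex-1), 115 (Apex-2), 109 (Apex-3), 102 (Apex-4), 87 (Rook-1)
Next rejected bid: $84 (not a price — pay-as-bid).
Each winning unit pays its own bid.
Revenue = 116 + 115 + 109 + 102 + 87 = $529.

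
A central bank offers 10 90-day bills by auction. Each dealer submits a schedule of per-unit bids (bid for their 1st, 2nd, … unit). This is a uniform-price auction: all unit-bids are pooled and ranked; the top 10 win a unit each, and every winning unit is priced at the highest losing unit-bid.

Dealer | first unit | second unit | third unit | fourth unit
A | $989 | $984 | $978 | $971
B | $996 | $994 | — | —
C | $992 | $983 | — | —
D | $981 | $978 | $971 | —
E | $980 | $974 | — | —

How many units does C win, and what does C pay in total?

All unit-bids, highest first — top 10: 996 (B-1), 994 (B-2), 992 (C-1), 989 (A-1), 984 (A-2), 983 (C-2), 981 (D-1), 980 (E-1), 978 (A-3), 978 (D-2)
The (k+1)-th unit-bid is $974.
C wins 2 unit(s) at $974 each.

C: 2 units, pays $1,948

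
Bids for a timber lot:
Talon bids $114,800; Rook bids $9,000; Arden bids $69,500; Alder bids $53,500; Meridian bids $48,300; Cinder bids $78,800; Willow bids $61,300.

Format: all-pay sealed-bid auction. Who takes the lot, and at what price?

Rule: the highest bidder wins the item, but every bidder pays their own bid.
Bids in order: 114,800 (Talon) > 78,800 (Cinder) > 69,500 (Arden) > 61,300 (Willow) > 53,500 (Alder) > 48,300 (Meridian) > …
Talon is highest and takes the item; every bidder forfeits their bid.

Talon pays $114,800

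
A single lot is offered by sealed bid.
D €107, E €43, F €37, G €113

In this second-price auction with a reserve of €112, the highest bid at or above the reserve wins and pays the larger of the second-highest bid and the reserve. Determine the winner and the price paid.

Rule: the highest bid at or above the reserve wins and pays the larger of the second-highest bid and the reserve.
Sorting bids: 113 (G) > 107 (D) > 43 (E) > 37 (F)
Highest eligible bid: G at €113.
Second-highest bid €107 is below the reserve €112, so the reserve binds → payment €112.

G pays €112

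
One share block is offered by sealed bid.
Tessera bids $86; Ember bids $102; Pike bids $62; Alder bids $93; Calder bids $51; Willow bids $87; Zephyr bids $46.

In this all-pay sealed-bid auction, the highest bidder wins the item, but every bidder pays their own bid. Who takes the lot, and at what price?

All-pay sealed-bid auction: the highest bidder wins the item, but every bidder pays their own bid.
Bids in order: 102 (Ember) > 93 (Alder) > 87 (Willow) > 86 (Tessera) > 62 (Pike) > 51 (Calder) > …
Ember is highest and takes the item; every bidder forfeits their bid.

Ember pays $102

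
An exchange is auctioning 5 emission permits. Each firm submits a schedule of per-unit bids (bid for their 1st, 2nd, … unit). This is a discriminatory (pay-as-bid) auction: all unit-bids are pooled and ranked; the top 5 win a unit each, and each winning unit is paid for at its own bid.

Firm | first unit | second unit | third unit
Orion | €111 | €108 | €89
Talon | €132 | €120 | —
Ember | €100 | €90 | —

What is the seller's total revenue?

Total revenue: €571

Merging the schedules and taking the best 5: 132 (Talon-1), 120 (Talon-2), 111 (Orion-1), 108 (Orion-2), 100 (Ember-1)
Next rejected bid: €90 (not a price — pay-as-bid).
Each winning unit pays its own bid.
Revenue = 132 + 120 + 111 + 108 + 100 = €571.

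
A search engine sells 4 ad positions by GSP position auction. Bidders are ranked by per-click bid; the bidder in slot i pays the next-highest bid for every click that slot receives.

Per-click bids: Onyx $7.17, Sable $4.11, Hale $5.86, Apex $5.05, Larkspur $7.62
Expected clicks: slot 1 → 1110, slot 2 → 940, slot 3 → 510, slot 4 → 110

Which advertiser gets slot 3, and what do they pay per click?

Hale; $5.05 per click

Ranked by bid: $7.62 (Larkspur) > $7.17 (Onyx) > $5.86 (Hale) > $5.05 (Apex) > $4.11 (Sable)
Slot 3 goes to the third-ranked bidder, Hale, who pays the next bid down: $5.05/click.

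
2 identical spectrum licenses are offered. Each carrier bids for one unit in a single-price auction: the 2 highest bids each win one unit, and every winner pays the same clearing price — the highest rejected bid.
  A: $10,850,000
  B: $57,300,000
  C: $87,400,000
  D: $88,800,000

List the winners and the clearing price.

D, C; each pays $57,300,000

Sorting: 88,800,000 (D), 87,400,000 (C), 57,300,000 (B), 10,850,000 (A)
Top 2: D, C.
Clearing price = highest rejected bid = $57,300,000.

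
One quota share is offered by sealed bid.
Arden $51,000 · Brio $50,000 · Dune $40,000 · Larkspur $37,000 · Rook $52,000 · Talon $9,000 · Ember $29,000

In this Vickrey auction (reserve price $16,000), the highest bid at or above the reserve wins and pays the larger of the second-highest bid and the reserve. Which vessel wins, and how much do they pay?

Sorting bids: 52,000 (Rook) > 51,000 (Arden) > 50,000 (Brio) > 40,000 (Dune) > 37,000 (Larkspur) > 29,000 (Ember) > …
Highest eligible bid: Rook at $52,000.
max(second-highest $51,000, reserve $16,000) = $51,000; the reserve does not bind.

Rook pays $51,000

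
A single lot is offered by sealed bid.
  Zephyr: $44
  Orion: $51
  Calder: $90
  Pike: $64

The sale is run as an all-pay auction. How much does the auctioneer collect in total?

Total revenue: $249

Bids in order: 90 (Calder) > 64 (Pike) > 51 (Orion) > 44 (Zephyr)
Every bidder forfeits their bid regardless of winning.
Revenue = 44 + 51 + 90 + 64 = $249.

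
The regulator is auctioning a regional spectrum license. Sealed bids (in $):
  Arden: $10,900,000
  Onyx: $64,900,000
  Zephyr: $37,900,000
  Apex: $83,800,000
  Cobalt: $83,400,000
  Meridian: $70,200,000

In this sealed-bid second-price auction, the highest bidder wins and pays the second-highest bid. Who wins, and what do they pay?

Apex pays $83,400,000

Sealed-bid second-price auction: the highest bidder wins and pays the second-highest bid.
Sorting bids: 83,800,000 (Apex) > 83,400,000 (Cobalt) > 70,200,000 (Meridian) > 64,900,000 (Onyx) > 37,900,000 (Zephyr) > 10,900,000 (Arden)
Apex is highest; pays the second-highest bid, $83,400,000.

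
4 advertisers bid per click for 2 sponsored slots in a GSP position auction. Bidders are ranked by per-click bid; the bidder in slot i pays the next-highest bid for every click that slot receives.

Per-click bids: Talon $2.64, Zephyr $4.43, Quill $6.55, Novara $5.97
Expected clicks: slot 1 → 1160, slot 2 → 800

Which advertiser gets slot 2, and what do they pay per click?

Novara; $4.43 per click

Per-click bids in order: $6.55 (Quill) > $5.97 (Novara) > $4.43 (Zephyr) > …
Slot 2 goes to the second-ranked bidder, Novara, who pays the next bid down: $4.43/click.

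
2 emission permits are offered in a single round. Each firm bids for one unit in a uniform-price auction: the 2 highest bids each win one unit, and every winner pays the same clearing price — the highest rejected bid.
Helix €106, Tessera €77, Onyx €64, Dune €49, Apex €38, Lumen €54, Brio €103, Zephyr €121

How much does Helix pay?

Helix pays €103

Sorting: 121 (Zephyr), 106 (Helix), 103 (Brio), 77 (Tessera), …
Top 2: Zephyr, Helix.
Highest unsuccessful bid: €103 → clearing price.
Helix wins → pays €103.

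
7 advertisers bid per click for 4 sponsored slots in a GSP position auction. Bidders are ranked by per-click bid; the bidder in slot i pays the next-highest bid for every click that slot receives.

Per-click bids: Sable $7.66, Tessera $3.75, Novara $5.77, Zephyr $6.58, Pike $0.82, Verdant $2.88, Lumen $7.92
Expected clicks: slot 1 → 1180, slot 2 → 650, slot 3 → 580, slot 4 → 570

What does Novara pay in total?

Novara pays $2137.50

Sorting advertisers: $7.92 (Lumen) > $7.66 (Sable) > $6.58 (Zephyr) > $5.77 (Novara) > $3.75 (Tessera) > …
Novara holds slot 4 → pays next bid $3.75 × 570 clicks = $2137.50.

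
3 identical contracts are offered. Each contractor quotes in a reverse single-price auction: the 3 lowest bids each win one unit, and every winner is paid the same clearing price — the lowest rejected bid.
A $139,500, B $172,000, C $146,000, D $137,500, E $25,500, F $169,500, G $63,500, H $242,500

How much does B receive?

B is paid $0

Ordering the bids: 25,500 (E), 63,500 (G), 137,500 (D), 139,500 (A), 146,000 (C), …
Winners (3 units): E, G, D.
First losing bid is A's $139,500, which sets the uniform price.
B does not win → is paid $0.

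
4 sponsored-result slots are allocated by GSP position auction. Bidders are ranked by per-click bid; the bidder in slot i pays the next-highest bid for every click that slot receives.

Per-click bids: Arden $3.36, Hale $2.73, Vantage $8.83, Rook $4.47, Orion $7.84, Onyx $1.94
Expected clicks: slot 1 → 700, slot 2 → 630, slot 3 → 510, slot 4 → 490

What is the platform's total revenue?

Sorting advertisers: $8.83 (Vantage) > $7.84 (Orion) > $4.47 (Rook) > $3.36 (Arden) > $2.73 (Hale) > …
Slot 1: Vantage pays $7.84 × 700 = $5488.00
Slot 2: Orion pays $4.47 × 630 = $2816.10
Slot 3: Rook pays $3.36 × 510 = $1713.60
Slot 4: Arden pays $2.73 × 490 = $1337.70
Total = $11355.40

Total revenue: $11355.40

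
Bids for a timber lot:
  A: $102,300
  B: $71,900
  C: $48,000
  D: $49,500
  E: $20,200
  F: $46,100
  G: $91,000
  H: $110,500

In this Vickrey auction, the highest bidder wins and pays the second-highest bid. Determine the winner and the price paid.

Sorting bids: 110,500 (H) > 102,300 (A) > 91,000 (G) > 71,900 (B) > 49,500 (D) > 48,000 (C) > …
H is highest; pays the second-highest bid, $102,300.

H pays $102,300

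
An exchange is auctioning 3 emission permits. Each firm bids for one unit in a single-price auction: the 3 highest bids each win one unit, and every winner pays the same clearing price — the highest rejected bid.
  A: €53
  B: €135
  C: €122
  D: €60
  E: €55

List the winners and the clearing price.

B, C, D; each pays €55

Bids ranked high→low: 135 (B), 122 (C), 60 (D), 55 (E), 53 (A)
Top 3: B, C, D.
Highest unsuccessful bid: €55 → clearing price.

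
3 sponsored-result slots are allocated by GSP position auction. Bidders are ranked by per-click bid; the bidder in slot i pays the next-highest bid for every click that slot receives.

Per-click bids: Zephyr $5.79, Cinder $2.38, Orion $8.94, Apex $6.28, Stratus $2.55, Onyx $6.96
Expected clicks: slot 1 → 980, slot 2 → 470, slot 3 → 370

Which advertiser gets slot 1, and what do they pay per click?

Orion; $6.96 per click

Ranked by bid: $8.94 (Orion) > $6.96 (Onyx) > $6.28 (Apex) > $5.79 (Zephyr) > …
Slot 1 goes to the first-ranked bidder, Orion, who pays the next bid down: $6.96/click.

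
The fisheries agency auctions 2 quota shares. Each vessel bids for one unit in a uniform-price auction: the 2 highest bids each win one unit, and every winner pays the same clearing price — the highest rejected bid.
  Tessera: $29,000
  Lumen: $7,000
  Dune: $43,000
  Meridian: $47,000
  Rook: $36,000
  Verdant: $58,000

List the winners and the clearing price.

Verdant, Meridian; each pays $43,000

Ordering the bids: 58,000 (Verdant), 47,000 (Meridian), 43,000 (Dune), 36,000 (Rook), …
Winners (2 units): Verdant, Meridian.
First losing bid is Dune's $43,000, which sets the uniform price.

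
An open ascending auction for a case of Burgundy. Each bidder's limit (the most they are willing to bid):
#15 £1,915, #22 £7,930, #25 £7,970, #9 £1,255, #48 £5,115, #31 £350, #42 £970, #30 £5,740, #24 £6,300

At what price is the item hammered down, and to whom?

#25 wins at £7,930

Rule: the price rises until one bidder remains; the winner pays the price at which the last rival dropped out.
Limits ranked: 7,970 (#25) > 7,930 (#22) > 6,300 (#24) > 5,740 (#30) > 5,115 (#48) > 1,915 (#15) > …
#22 is the last rival to drop out, at £7,930; #25 remains and wins at that price.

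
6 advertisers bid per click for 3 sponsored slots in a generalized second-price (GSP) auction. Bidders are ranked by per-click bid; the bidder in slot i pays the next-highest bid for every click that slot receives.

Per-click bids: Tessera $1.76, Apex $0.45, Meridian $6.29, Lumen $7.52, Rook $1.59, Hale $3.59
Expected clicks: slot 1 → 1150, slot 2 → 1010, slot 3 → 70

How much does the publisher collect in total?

Sorting advertisers: $7.52 (Lumen) > $6.29 (Meridian) > $3.59 (Hale) > $1.76 (Tessera) > …
Slot 1: Lumen pays $6.29 × 1150 = $7233.50
Slot 2: Meridian pays $3.59 × 1010 = $3625.90
Slot 3: Hale pays $1.76 × 70 = $123.20
Total = $10982.60

Total revenue: $10982.60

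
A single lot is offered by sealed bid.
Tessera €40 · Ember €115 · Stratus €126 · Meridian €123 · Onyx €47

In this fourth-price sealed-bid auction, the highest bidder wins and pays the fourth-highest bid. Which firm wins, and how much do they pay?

Stratus pays €47

Fourth-price sealed-bid auction: the highest bidder wins and pays the fourth-highest bid.
Bids in order: 126 (Stratus) > 123 (Meridian) > 115 (Ember) > 47 (Onyx) > 40 (Tessera)
Stratus wins; payment is bid #4 in the ranking = €47.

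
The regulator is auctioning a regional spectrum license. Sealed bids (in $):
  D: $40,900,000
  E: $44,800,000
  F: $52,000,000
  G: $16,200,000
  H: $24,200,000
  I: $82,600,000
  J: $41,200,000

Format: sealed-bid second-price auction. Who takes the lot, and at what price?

Rule: the highest bidder wins and pays the second-highest bid.
Sorting bids: 82,600,000 (I) > 52,000,000 (F) > 44,800,000 (E) > 41,200,000 (J) > 40,900,000 (D) > 24,200,000 (H) > …
I is highest; pays the second-highest bid, $52,000,000.

I pays $52,000,000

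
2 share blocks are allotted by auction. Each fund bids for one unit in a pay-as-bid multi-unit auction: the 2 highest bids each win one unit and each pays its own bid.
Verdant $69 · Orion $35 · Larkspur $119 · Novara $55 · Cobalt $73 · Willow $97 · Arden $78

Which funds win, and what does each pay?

Larkspur $119, Willow $97

Bids ranked high→low: 119 (Larkspur), 97 (Willow), 78 (Arden), 73 (Cobalt), …
Top 2: Larkspur, Willow.
Each winner pays its own bid: Larkspur $119, Willow $97.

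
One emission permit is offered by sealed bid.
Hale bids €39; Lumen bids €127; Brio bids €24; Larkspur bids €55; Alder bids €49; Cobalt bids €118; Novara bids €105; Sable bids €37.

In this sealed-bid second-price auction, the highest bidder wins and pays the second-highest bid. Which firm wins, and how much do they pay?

Lumen pays €118

Rule: the highest bidder wins and pays the second-highest bid.
Sorting bids: 127 (Lumen) > 118 (Cobalt) > 105 (Novara) > 55 (Larkspur) > 49 (Alder) > 39 (Hale) > …
Second-price: Lumen pays Cobalt's bid of €118.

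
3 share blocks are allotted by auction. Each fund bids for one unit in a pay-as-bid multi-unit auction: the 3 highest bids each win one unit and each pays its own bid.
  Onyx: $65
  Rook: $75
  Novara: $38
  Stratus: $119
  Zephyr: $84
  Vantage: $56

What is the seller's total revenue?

Total revenue: $278

Bids ranked high→low: 119 (Stratus), 84 (Zephyr), 75 (Rook), 65 (Onyx), 56 (Vantage), …
Top 3: Stratus, Zephyr, Rook.
Total revenue = 119 + 84 + 75 = $278.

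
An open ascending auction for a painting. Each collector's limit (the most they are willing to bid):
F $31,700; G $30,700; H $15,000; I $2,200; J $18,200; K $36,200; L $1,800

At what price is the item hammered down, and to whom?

Limits in order: 36,200 (K) > 31,700 (F) > 30,700 (G) > 18,200 (J) > 15,000 (H) > 2,200 (I) > …
Bidding ends when F exits at $31,700; K takes it.

K wins at $31,700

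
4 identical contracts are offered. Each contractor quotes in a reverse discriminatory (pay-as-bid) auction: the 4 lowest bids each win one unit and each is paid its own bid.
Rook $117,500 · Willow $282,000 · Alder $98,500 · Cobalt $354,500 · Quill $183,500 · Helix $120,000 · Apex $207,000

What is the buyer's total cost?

Sorting: 98,500 (Alder), 117,500 (Rook), 120,000 (Helix), 183,500 (Quill), 207,000 (Apex), 282,000 (Willow), …
Lowest 4: Alder, Rook, Helix, Quill.
Total cost = 98,500 + 117,500 + 120,000 + 183,500 = $519,500.

Total cost: $519,500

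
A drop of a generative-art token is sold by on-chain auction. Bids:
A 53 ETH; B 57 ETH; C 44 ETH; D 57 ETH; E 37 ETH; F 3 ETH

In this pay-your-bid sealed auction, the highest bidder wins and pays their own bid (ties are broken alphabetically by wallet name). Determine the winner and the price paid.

Bids ranked: 57 (B) > 57 (D) > 53 (A) > 44 (C) > 37 (E) > 3 (F)
Tie at 57 ETH → B wins by tie-break.
B has the highest bid and pays exactly that: 57 ETH.

B pays 57 ETH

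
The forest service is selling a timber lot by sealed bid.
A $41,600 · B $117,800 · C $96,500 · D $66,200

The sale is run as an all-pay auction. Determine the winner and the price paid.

B pays $117,800

Bids ranked: 117,800 (B) > 96,500 (C) > 66,200 (D) > 41,600 (A)
B is highest and takes the item; every bidder forfeits their bid.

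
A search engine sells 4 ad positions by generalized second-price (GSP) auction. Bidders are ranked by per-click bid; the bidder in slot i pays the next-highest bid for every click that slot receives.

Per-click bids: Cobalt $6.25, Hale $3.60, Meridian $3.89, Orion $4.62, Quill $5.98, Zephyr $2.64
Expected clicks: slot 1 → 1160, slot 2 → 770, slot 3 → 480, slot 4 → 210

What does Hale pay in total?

Hale pays $0.00

Sorting advertisers: $6.25 (Cobalt) > $5.98 (Quill) > $4.62 (Orion) > $3.89 (Meridian) > $3.60 (Hale) > …
Hale ranks below slot 4 → no slot, pays nothing.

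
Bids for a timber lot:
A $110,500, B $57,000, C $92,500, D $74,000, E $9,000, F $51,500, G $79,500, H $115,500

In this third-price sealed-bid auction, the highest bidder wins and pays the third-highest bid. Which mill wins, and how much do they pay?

Third-price sealed-bid auction: the highest bidder wins and pays the third-highest bid.
Sorting bids: 115,500 (H) > 110,500 (A) > 92,500 (C) > 79,500 (G) > 74,000 (D) > 57,000 (B) > …
H is highest; pays the third-highest bid, $92,500.

H pays $92,500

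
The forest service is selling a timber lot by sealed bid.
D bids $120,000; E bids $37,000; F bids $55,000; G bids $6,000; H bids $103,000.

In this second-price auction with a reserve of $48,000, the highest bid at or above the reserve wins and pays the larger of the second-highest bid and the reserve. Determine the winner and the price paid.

D pays $103,000

Rule: the highest bid at or above the reserve wins and pays the larger of the second-highest bid and the reserve.
Bids in order: 120,000 (D) > 103,000 (H) > 55,000 (F) > 37,000 (E) > 6,000 (G)
D has the top bid at or above the reserve ($120,000).
max(second-highest $103,000, reserve $48,000) = $103,000; the reserve does not bind.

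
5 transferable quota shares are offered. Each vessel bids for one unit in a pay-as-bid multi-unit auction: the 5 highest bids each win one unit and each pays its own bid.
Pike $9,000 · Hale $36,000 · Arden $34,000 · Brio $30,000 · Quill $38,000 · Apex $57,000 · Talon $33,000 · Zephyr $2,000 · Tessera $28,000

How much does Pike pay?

Pike pays $0

Ordering the bids: 57,000 (Apex), 38,000 (Quill), 36,000 (Hale), 34,000 (Arden), 33,000 (Talon), 30,000 (Brio), 28,000 (Tessera), …
The 5 highest are Apex, Quill, Hale, Arden, Talon.
Pike does not win → $0.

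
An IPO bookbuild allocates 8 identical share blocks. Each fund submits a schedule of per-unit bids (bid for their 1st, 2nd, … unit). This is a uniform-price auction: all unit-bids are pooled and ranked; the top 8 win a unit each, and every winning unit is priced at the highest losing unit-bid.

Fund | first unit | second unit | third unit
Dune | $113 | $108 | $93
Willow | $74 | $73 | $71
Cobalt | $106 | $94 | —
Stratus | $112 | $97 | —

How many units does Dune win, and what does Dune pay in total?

Dune: 3 units, pays $219

Merging the schedules and taking the best 8: 113 (Dune-1), 112 (Stratus-1), 108 (Dune-2), 106 (Cobalt-1), 97 (Stratus-2), 94 (Cobalt-2), 93 (Dune-3), 74 (Willow-1)
Highest rejected unit-bid = $73.
Dune wins 3 unit(s) at $73 each.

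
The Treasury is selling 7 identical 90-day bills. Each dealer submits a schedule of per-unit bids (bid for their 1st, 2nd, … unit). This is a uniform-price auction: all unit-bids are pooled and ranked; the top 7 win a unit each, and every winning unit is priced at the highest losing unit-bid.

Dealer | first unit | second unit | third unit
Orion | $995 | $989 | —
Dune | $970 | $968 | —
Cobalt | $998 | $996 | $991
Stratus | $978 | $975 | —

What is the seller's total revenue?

Total revenue: $6,790

Pooled unit-bids ranked (top 7): 998 (Cobalt-1), 996 (Cobalt-2), 995 (Orion-1), 991 (Cobalt-3), 989 (Orion-2), 978 (Stratus-1), 975 (Stratus-2)
First bid not allocated: $970.
Allocation: Cobalt 3, Orion 2, Stratus 2. Every unit priced at $970.
Revenue = 7 × 970 = $6,790.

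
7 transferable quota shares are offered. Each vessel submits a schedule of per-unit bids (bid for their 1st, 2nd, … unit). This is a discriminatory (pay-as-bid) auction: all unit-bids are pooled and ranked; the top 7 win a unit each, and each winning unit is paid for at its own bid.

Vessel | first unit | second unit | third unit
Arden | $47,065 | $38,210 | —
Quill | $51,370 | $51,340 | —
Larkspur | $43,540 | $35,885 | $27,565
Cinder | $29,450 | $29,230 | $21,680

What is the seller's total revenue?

All unit-bids, highest first — top 7: 51,370 (Quill-1), 51,340 (Quill-2), 47,065 (Arden-1), 43,540 (Larkspur-1), 38,210 (Arden-2), 35,885 (Larkspur-2), 29,450 (Cinder-1)
Next rejected bid: $29,230 (not a price — pay-as-bid).
Each winning unit pays its own bid.
Revenue = 51,370 + 51,340 + 47,065 + 43,540 + 38,210 + 35,885 + 29,450 = $296,860.

Total revenue: $296,860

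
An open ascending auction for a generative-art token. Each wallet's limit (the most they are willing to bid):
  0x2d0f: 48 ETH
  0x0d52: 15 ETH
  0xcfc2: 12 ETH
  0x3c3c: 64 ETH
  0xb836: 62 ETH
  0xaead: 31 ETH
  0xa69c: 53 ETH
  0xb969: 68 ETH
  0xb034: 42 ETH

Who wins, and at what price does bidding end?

0xb969 wins at 64 ETH

Rule: the price rises until one bidder remains; the winner pays the price at which the last rival dropped out.
Limits in order: 68 (0xb969) > 64 (0x3c3c) > 62 (0xb836) > 53 (0xa69c) > 48 (0x2d0f) > 42 (0xb034) > …
Bidding ends when 0x3c3c exits at 64 ETH; 0xb969 takes it.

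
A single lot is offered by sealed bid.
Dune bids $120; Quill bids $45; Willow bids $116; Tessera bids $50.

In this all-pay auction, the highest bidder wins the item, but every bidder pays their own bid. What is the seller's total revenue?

Total revenue: $331

All-pay auction: the highest bidder wins the item, but every bidder pays their own bid.
Bids in order: 120 (Dune) > 116 (Willow) > 50 (Tessera) > 45 (Quill)
Every bidder forfeits their bid regardless of winning.
Revenue = 120 + 45 + 116 + 50 = $331.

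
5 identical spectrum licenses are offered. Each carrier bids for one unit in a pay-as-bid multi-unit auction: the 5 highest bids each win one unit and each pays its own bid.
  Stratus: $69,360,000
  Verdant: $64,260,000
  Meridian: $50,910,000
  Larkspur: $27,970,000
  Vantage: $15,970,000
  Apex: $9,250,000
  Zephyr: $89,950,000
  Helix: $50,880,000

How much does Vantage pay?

Bids ranked high→low: 89,950,000 (Zephyr), 69,360,000 (Stratus), 64,260,000 (Verdant), 50,910,000 (Meridian), 50,880,000 (Helix), 27,970,000 (Larkspur), 15,970,000 (Vantage), …
Top 5: Zephyr, Stratus, Verdant, Meridian, Helix.
Vantage does not win → $0.

Vantage pays $0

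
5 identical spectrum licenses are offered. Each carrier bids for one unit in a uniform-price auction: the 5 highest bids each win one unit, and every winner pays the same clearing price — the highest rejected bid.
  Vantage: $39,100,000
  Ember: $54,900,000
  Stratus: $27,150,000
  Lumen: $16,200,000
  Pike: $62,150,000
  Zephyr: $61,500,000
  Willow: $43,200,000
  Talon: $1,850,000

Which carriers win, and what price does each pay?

Pike, Zephyr, Ember, Willow, Vantage; each pays $27,150,000

Sorting: 62,150,000 (Pike), 61,500,000 (Zephyr), 54,900,000 (Ember), 43,200,000 (Willow), 39,100,000 (Vantage), 27,150,000 (Stratus), 16,200,000 (Lumen), …
Top 5: Pike, Zephyr, Ember, Willow, Vantage.
First losing bid is Stratus's $27,150,000, which sets the uniform price.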